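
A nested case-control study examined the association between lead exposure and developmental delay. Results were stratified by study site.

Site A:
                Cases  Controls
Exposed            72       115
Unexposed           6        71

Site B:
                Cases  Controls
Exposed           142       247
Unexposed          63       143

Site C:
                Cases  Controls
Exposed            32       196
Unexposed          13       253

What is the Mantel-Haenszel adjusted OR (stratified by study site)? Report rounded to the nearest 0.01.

2.06

OR_MH = Σ(aᵢdᵢ/nᵢ) / Σ(bᵢcᵢ/nᵢ), where nᵢ is the stratum total.
Stratum 1 (Site A): n = 264; a·d/n = 72·71/264 = 19.3636; b·c/n = 115·6/264 = 2.6136
Stratum 2 (Site B): n = 595; a·d/n = 142·143/595 = 34.1277; b·c/n = 247·63/595 = 26.1529
Stratum 3 (Site C): n = 494; a·d/n = 32·253/494 = 16.3887; b·c/n = 196·13/494 = 5.1579
OR_MH = (19.3636 + 34.1277 + 16.3887) / (2.6136 + 26.1529 + 5.1579) = 69.8800 / 33.9245 = 2.05987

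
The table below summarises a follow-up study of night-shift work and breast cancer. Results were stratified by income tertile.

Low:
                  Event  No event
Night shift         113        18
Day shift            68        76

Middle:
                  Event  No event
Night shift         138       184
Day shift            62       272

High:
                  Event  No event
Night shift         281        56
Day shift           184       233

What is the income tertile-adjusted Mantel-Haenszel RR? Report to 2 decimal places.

1.96

RR_MH = Σ(aᵢ·n₀ᵢ/nᵢ) / Σ(cᵢ·n₁ᵢ/nᵢ), with n₁ᵢ = aᵢ+bᵢ (exposed), n₀ᵢ = cᵢ+dᵢ (unexposed), nᵢ = n₁ᵢ+n₀ᵢ.
Stratum 1 (Low): n₁ = 131, n₀ = 144, n = 275; a·n₀/n = 113·144/275 = 59.1709; c·n₁/n = 68·131/275 = 32.3927
Stratum 2 (Middle): n₁ = 322, n₀ = 334, n = 656; a·n₀/n = 138·334/656 = 70.2622; c·n₁/n = 62·322/656 = 30.4329
Stratum 3 (High): n₁ = 337, n₀ = 417, n = 754; a·n₀/n = 281·417/754 = 155.4072; c·n₁/n = 184·337/754 = 82.2387
RR_MH = (59.1709 + 70.2622 + 155.4072) / (32.3927 + 30.4329 + 82.2387) = 284.8403 / 145.0644 = 1.96354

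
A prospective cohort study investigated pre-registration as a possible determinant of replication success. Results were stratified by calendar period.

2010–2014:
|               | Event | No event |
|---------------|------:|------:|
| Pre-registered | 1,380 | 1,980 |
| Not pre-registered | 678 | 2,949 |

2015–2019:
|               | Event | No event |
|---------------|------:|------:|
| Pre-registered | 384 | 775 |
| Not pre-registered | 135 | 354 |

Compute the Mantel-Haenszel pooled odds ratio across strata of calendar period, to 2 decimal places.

OR_MH = Σ(aᵢdᵢ/nᵢ) / Σ(bᵢcᵢ/nᵢ), where nᵢ is the stratum total.
Stratum 1 (2010–2014): n = 6987; a·d/n = 1380·2949/6987 = 582.4560; b·c/n = 1980·678/6987 = 192.1340
Stratum 2 (2015–2019): n = 1648; a·d/n = 384·354/1648 = 82.4854; b·c/n = 775·135/1648 = 63.4860
OR_MH = (582.4560 + 82.4854) / (192.1340 + 63.4860) = 664.9414 / 255.6200 = 2.60129

2.60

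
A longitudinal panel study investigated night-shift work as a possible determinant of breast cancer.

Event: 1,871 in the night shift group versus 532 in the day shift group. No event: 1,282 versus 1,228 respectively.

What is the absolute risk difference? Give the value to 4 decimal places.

From the description: a = 1871, b = 1282, c = 532, d = 1228.
Risk in exposed = 1871/3153 = 0.593403; risk in unexposed = 532/1760 = 0.302273.
Risk difference = 0.593403 − 0.302273 = 0.291130

0.2911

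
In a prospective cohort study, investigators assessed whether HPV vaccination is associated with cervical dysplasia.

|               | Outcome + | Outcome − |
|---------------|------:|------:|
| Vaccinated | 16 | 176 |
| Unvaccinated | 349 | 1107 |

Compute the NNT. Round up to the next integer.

Risk in treated group = 16/192 = 0.08333; risk in control = 349/1456 = 0.23970.
Absolute risk reduction = 0.23970 − 0.08333 = 0.15636
NNT = 1 / ARR = 1 / 0.15636 = 6.395 → round up → 7

7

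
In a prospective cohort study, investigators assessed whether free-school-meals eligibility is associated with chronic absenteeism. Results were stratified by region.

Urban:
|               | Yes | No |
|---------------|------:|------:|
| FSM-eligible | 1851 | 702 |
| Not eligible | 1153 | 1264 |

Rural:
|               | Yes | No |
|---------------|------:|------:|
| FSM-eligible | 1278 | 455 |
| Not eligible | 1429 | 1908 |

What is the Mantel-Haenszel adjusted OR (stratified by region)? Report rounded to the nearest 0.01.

OR_MH = Σ(aᵢdᵢ/nᵢ) / Σ(bᵢcᵢ/nᵢ), where nᵢ is the stratum total.
Stratum 1 (Urban): n = 4970; a·d/n = 1851·1264/4970 = 470.7573; b·c/n = 702·1153/4970 = 162.8584
Stratum 2 (Rural): n = 5070; a·d/n = 1278·1908/5070 = 480.9515; b·c/n = 455·1429/5070 = 128.2436
OR_MH = (470.7573 + 480.9515) / (162.8584 + 128.2436) = 951.7088 / 291.1019 = 3.26933

3.27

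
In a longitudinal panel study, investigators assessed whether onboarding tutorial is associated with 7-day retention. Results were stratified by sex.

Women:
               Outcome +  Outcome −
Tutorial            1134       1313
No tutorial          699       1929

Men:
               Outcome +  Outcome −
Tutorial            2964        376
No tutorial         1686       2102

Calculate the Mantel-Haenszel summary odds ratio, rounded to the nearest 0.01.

4.84

OR_MH = Σ(aᵢdᵢ/nᵢ) / Σ(bᵢcᵢ/nᵢ), where nᵢ is the stratum total.
Stratum 1 (Women): n = 5075; a·d/n = 1134·1929/5075 = 431.0317; b·c/n = 1313·699/5075 = 180.8447
Stratum 2 (Men): n = 7128; a·d/n = 2964·2102/7128 = 874.0640; b·c/n = 376·1686/7128 = 88.9360
OR_MH = (431.0317 + 874.0640) / (180.8447 + 88.9360) = 1305.0957 / 269.7808 = 4.83762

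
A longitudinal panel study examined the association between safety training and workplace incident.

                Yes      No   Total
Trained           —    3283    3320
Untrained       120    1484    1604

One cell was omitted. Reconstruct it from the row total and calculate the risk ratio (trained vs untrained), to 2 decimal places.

The missing cell is in the exposed row: 3320 − 3283 = 37.
So a = 37, b = 3283, c = 120, d = 1484.
RR = [a/(a+b)] / [c/(c+d)] = (37/3320) / (120/1604) = 0.01114/0.07481 = 0.14897

0.15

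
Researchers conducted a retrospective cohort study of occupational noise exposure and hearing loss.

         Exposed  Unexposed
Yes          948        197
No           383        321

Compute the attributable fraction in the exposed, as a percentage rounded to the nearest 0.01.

Reading the table with exposure as columns: a = 948 (Exposed, case), b = 383 (Exposed, non-case), c = 197 (Unexposed, case), d = 321.
Risk in exposed = 948/1331 = 0.71225; risk in unexposed = 197/518 = 0.38031.
RR = 0.71225/0.38031 = 1.87281
AR% = (RR − 1)/RR × 100 = (1.87281 − 1)/1.87281 × 100 = 46.6043%

46.60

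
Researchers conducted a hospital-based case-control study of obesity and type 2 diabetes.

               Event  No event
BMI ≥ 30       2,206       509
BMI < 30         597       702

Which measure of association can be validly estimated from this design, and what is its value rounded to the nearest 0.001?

Cells: a = 2206, b = 509, c = 597, d = 702.
This is a hospital-based case-control study: participants were sampled on outcome status, so risks in the source population cannot be estimated directly — relative risk is not valid here. The odds ratio is the appropriate measure.
OR = (a·d)/(b·c) = (2206 × 702) / (509 × 597) = 1548612 / 303873 = 5.09625

5.096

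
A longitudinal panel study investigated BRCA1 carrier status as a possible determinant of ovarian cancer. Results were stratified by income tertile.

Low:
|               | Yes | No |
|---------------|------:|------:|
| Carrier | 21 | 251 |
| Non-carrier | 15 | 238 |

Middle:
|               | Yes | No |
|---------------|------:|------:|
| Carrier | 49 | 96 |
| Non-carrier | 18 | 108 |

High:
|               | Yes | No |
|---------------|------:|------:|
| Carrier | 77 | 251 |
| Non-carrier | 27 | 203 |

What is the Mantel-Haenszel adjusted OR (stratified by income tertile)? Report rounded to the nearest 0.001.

OR_MH = Σ(aᵢdᵢ/nᵢ) / Σ(bᵢcᵢ/nᵢ), where nᵢ is the stratum total.
Stratum 1 (Low): n = 525; a·d/n = 21·238/525 = 9.5200; b·c/n = 251·15/525 = 7.1714
Stratum 2 (Middle): n = 271; a·d/n = 49·108/271 = 19.5277; b·c/n = 96·18/271 = 6.3764
Stratum 3 (High): n = 558; a·d/n = 77·203/558 = 28.0125; b·c/n = 251·27/558 = 12.1452
OR_MH = (9.5200 + 19.5277 + 28.0125) / (7.1714 + 6.3764 + 12.1452) = 57.0602 / 25.6930 = 2.22085

2.221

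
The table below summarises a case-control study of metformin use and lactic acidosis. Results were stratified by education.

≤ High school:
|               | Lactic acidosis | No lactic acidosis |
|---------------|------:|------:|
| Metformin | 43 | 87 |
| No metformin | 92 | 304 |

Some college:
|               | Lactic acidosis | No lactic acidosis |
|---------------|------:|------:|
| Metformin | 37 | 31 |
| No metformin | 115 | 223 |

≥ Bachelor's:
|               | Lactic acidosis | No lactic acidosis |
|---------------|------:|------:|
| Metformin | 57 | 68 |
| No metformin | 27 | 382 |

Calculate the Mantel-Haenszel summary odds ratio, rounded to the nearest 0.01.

OR_MH = Σ(aᵢdᵢ/nᵢ) / Σ(bᵢcᵢ/nᵢ), where nᵢ is the stratum total.
Stratum 1 (≤ High school): n = 526; a·d/n = 43·304/526 = 24.8517; b·c/n = 87·92/526 = 15.2167
Stratum 2 (Some college): n = 406; a·d/n = 37·223/406 = 20.3227; b·c/n = 31·115/406 = 8.7808
Stratum 3 (≥ Bachelor's): n = 534; a·d/n = 57·382/534 = 40.7753; b·c/n = 68·27/534 = 3.4382
OR_MH = (24.8517 + 20.3227 + 40.7753) / (15.2167 + 8.7808 + 3.4382) = 85.9497 / 27.4357 = 3.13276

3.13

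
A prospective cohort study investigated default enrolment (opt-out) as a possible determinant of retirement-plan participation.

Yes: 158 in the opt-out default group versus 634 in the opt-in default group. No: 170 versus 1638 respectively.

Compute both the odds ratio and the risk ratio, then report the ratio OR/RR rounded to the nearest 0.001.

From the description: a = 158, b = 170, c = 634, d = 1638.
OR = (158·1638)/(170·634) = 258804/107780 = 2.40122
Risk in exposed = 158/328 = 0.48171; risk in unexposed = 634/2272 = 0.27905; RR = 1.72624
OR/RR = 2.40122 / 1.72624 = 1.39101
The outcome is not rare, so the OR lies further from 1 than the RR.

1.391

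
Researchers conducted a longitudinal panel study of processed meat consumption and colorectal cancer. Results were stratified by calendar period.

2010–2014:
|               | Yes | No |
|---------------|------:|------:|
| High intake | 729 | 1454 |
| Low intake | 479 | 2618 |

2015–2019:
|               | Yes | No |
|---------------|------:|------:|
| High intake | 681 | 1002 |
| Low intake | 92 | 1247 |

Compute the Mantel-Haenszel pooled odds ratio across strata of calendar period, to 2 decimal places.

OR_MH = Σ(aᵢdᵢ/nᵢ) / Σ(bᵢcᵢ/nᵢ), where nᵢ is the stratum total.
Stratum 1 (2010–2014): n = 5280; a·d/n = 729·2618/5280 = 361.4625; b·c/n = 1454·479/5280 = 131.9064
Stratum 2 (2015–2019): n = 3022; a·d/n = 681·1247/3022 = 281.0083; b·c/n = 1002·92/3022 = 30.5043
OR_MH = (361.4625 + 281.0083) / (131.9064 + 30.5043) = 642.4708 / 162.4107 = 3.95584

3.96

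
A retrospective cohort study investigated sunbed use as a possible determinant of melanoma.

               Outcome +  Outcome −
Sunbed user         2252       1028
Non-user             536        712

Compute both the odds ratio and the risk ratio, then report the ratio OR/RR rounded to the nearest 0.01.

1.82

Cells: a = 2252, b = 1028, c = 536, d = 712.
OR = (2252·712)/(1028·536) = 1603424/551008 = 2.90998
Risk in exposed = 2252/3280 = 0.68659; risk in unexposed = 536/1248 = 0.42949; RR = 1.59862
OR/RR = 2.90998 / 1.59862 = 1.82031
The outcome is not rare, so the OR lies further from 1 than the RR.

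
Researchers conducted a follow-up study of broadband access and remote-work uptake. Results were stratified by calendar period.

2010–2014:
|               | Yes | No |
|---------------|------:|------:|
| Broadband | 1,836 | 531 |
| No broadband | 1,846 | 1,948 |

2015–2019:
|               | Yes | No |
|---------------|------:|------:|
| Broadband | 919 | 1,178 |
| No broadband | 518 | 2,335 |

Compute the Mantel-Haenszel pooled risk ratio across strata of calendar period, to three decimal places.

RR_MH = Σ(aᵢ·n₀ᵢ/nᵢ) / Σ(cᵢ·n₁ᵢ/nᵢ), with n₁ᵢ = aᵢ+bᵢ (exposed), n₀ᵢ = cᵢ+dᵢ (unexposed), nᵢ = n₁ᵢ+n₀ᵢ.
Stratum 1 (2010–2014): n₁ = 2367, n₀ = 3794, n = 6161; a·n₀/n = 1836·3794/6161 = 1130.6255; c·n₁/n = 1846·2367/6161 = 709.2164
Stratum 2 (2015–2019): n₁ = 2097, n₀ = 2853, n = 4950; a·n₀/n = 919·2853/4950 = 529.6782; c·n₁/n = 518·2097/4950 = 219.4436
RR_MH = (1130.6255 + 529.6782) / (709.2164 + 219.4436) = 1660.3037 / 928.6600 = 1.78785

1.788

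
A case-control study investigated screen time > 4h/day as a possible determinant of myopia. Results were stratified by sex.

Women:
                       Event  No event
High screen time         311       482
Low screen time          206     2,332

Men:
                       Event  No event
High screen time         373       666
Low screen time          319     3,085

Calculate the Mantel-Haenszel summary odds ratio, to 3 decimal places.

6.141

OR_MH = Σ(aᵢdᵢ/nᵢ) / Σ(bᵢcᵢ/nᵢ), where nᵢ is the stratum total.
Stratum 1 (Women): n = 3331; a·d/n = 311·2332/3331 = 217.7280; b·c/n = 482·206/3331 = 29.8085
Stratum 2 (Men): n = 4443; a·d/n = 373·3085/4443 = 258.9928; b·c/n = 666·319/4443 = 47.8177
OR_MH = (217.7280 + 258.9928) / (29.8085 + 47.8177) = 476.7208 / 77.6262 = 6.14124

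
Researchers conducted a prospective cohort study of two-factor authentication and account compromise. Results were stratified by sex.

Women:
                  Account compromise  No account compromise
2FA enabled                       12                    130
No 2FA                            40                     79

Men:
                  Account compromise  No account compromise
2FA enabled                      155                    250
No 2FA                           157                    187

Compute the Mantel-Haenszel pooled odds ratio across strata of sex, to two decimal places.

OR_MH = Σ(aᵢdᵢ/nᵢ) / Σ(bᵢcᵢ/nᵢ), where nᵢ is the stratum total.
Stratum 1 (Women): n = 261; a·d/n = 12·79/261 = 3.6322; b·c/n = 130·40/261 = 19.9234
Stratum 2 (Men): n = 749; a·d/n = 155·187/749 = 38.6983; b·c/n = 250·157/749 = 52.4032
OR_MH = (3.6322 + 38.6983) / (19.9234 + 52.4032) = 42.3304 / 72.3266 = 0.58527

0.59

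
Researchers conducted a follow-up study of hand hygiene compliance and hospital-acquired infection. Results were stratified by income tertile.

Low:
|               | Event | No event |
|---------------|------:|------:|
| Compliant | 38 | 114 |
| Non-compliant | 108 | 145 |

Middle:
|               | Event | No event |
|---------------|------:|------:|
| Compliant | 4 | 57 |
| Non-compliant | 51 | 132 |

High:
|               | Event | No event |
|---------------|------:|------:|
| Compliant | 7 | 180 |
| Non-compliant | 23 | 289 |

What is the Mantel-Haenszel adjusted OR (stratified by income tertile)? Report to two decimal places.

OR_MH = Σ(aᵢdᵢ/nᵢ) / Σ(bᵢcᵢ/nᵢ), where nᵢ is the stratum total.
Stratum 1 (Low): n = 405; a·d/n = 38·145/405 = 13.6049; b·c/n = 114·108/405 = 30.4000
Stratum 2 (Middle): n = 244; a·d/n = 4·132/244 = 2.1639; b·c/n = 57·51/244 = 11.9139
Stratum 3 (High): n = 499; a·d/n = 7·289/499 = 4.0541; b·c/n = 180·23/499 = 8.2966
OR_MH = (13.6049 + 2.1639 + 4.0541) / (30.4000 + 11.9139 + 8.2966) = 19.8230 / 50.6105 = 0.39168

0.39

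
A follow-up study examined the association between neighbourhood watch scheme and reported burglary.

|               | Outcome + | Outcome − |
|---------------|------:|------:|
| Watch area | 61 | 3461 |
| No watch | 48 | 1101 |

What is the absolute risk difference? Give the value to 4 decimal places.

Cells: a = 61, b = 3461, c = 48, d = 1101.
Risk in exposed = 61/3522 = 0.017320; risk in unexposed = 48/1149 = 0.041775.
Risk difference = 0.017320 − 0.041775 = -0.024456

-0.0245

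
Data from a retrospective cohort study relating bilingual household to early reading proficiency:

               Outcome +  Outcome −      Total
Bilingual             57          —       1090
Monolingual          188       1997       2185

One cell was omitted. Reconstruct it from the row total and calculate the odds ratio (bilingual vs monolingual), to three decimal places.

The missing cell is in the exposed row: 1090 − 57 = 1033.
So a = 57, b = 1033, c = 188, d = 1997.
OR = (a·d)/(b·c) = (57 × 1997) / (1033 × 188) = 113829 / 194204 = 0.58613

0.586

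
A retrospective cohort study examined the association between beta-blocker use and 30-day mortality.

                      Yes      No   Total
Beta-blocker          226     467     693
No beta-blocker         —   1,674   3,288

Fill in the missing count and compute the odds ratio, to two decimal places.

0.50

The missing cell is in the unexposed row: 3288 − 1674 = 1614.
So a = 226, b = 467, c = 1614, d = 1674.
OR = (a·d)/(b·c) = (226 × 1674) / (467 × 1614) = 378324 / 753738 = 0.50193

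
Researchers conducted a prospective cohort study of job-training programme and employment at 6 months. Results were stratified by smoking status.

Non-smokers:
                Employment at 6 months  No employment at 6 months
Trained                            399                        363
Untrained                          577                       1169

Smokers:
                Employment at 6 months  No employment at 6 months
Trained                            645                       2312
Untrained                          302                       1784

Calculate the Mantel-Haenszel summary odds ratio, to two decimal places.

OR_MH = Σ(aᵢdᵢ/nᵢ) / Σ(bᵢcᵢ/nᵢ), where nᵢ is the stratum total.
Stratum 1 (Non-smokers): n = 2508; a·d/n = 399·1169/2508 = 185.9773; b·c/n = 363·577/2508 = 83.5132
Stratum 2 (Smokers): n = 5043; a·d/n = 645·1784/5043 = 228.1737; b·c/n = 2312·302/5043 = 138.4541
OR_MH = (185.9773 + 228.1737) / (83.5132 + 138.4541) = 414.1510 / 221.9673 = 1.86582

1.87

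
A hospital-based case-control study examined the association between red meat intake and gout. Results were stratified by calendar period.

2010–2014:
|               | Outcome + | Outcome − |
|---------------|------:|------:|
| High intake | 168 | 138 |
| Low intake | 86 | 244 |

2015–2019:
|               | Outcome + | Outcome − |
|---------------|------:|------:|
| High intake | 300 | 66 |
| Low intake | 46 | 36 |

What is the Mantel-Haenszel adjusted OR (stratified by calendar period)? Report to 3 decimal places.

OR_MH = Σ(aᵢdᵢ/nᵢ) / Σ(bᵢcᵢ/nᵢ), where nᵢ is the stratum total.
Stratum 1 (2010–2014): n = 636; a·d/n = 168·244/636 = 64.4528; b·c/n = 138·86/636 = 18.6604
Stratum 2 (2015–2019): n = 448; a·d/n = 300·36/448 = 24.1071; b·c/n = 66·46/448 = 6.7768
OR_MH = (64.4528 + 24.1071) / (18.6604 + 6.7768) = 88.5600 / 25.4372 = 3.48152

3.482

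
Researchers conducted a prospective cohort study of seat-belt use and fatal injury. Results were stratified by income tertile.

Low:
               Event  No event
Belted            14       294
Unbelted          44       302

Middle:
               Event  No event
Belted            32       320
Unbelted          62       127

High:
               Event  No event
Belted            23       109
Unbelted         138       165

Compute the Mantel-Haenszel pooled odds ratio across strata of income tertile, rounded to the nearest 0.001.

OR_MH = Σ(aᵢdᵢ/nᵢ) / Σ(bᵢcᵢ/nᵢ), where nᵢ is the stratum total.
Stratum 1 (Low): n = 654; a·d/n = 14·302/654 = 6.4648; b·c/n = 294·44/654 = 19.7798
Stratum 2 (Middle): n = 541; a·d/n = 32·127/541 = 7.5120; b·c/n = 320·62/541 = 36.6728
Stratum 3 (High): n = 435; a·d/n = 23·165/435 = 8.7241; b·c/n = 109·138/435 = 34.5793
OR_MH = (6.4648 + 7.5120 + 8.7241) / (19.7798 + 36.6728 + 34.5793) = 22.7010 / 91.0320 = 0.24937

0.249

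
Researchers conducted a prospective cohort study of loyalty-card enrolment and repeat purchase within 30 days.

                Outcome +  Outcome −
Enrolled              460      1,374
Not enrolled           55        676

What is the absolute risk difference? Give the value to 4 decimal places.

0.1756

Cells: a = 460, b = 1374, c = 55, d = 676.
Risk in exposed = 460/1834 = 0.250818; risk in unexposed = 55/731 = 0.075239.
Risk difference = 0.250818 − 0.075239 = 0.175578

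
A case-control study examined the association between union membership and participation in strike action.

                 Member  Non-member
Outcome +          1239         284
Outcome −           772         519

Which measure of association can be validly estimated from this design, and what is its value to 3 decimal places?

Reading the table with exposure as columns: a = 1239 (Member, case), b = 772 (Member, non-case), c = 284 (Non-member, case), d = 519.
This is a case-control study: participants were sampled on outcome status, so risks in the source population cannot be estimated directly — relative risk is not valid here. The odds ratio is the appropriate measure.
OR = (a·d)/(b·c) = (1239 × 519) / (772 × 284) = 643041 / 219248 = 2.93294

2.933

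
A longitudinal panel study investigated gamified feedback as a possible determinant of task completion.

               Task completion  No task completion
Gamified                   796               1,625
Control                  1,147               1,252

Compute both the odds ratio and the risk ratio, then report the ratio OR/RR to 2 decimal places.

0.78

Cells: a = 796, b = 1625, c = 1147, d = 1252.
OR = (796·1252)/(1625·1147) = 996592/1863875 = 0.53469
Risk in exposed = 796/2421 = 0.32879; risk in unexposed = 1147/2399 = 0.47812; RR = 0.68768
OR/RR = 0.53469 / 0.68768 = 0.77753
The outcome is not rare, so the OR lies further from 1 than the RR.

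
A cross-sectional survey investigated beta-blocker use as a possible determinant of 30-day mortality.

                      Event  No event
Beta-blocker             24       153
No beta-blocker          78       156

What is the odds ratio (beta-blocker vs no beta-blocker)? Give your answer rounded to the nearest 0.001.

0.314

Cells: a = 24, b = 153, c = 78, d = 156.
OR = (a·d)/(b·c) = (24 × 156) / (153 × 78) = 3744 / 11934 = 0.31373
Exposure is associated with lower odds of 30-day mortality (OR = 0.31 < 1).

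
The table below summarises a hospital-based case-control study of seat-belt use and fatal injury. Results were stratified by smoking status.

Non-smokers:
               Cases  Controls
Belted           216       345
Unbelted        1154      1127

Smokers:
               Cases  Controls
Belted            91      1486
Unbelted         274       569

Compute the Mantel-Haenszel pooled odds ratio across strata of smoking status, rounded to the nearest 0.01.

OR_MH = Σ(aᵢdᵢ/nᵢ) / Σ(bᵢcᵢ/nᵢ), where nᵢ is the stratum total.
Stratum 1 (Non-smokers): n = 2842; a·d/n = 216·1127/2842 = 85.6552; b·c/n = 345·1154/2842 = 140.0880
Stratum 2 (Smokers): n = 2420; a·d/n = 91·569/2420 = 21.3963; b·c/n = 1486·274/2420 = 168.2496
OR_MH = (85.6552 + 21.3963) / (140.0880 + 168.2496) = 107.0515 / 308.3376 = 0.34719

0.35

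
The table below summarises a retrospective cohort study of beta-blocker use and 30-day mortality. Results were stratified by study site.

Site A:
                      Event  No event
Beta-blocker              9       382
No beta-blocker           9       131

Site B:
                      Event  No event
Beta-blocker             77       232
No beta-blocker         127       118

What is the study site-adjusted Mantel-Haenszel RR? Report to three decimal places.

RR_MH = Σ(aᵢ·n₀ᵢ/nᵢ) / Σ(cᵢ·n₁ᵢ/nᵢ), with n₁ᵢ = aᵢ+bᵢ (exposed), n₀ᵢ = cᵢ+dᵢ (unexposed), nᵢ = n₁ᵢ+n₀ᵢ.
Stratum 1 (Site A): n₁ = 391, n₀ = 140, n = 531; a·n₀/n = 9·140/531 = 2.3729; c·n₁/n = 9·391/531 = 6.6271
Stratum 2 (Site B): n₁ = 309, n₀ = 245, n = 554; a·n₀/n = 77·245/554 = 34.0523; c·n₁/n = 127·309/554 = 70.8357
RR_MH = (2.3729 + 34.0523) / (6.6271 + 70.8357) = 36.4252 / 77.4629 = 0.47023

0.470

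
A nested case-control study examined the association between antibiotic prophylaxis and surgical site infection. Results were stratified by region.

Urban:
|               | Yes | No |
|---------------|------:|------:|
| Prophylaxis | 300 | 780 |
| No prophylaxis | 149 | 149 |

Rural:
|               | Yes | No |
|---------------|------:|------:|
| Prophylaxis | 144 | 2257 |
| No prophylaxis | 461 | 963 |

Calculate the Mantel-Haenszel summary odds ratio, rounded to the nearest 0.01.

OR_MH = Σ(aᵢdᵢ/nᵢ) / Σ(bᵢcᵢ/nᵢ), where nᵢ is the stratum total.
Stratum 1 (Urban): n = 1378; a·d/n = 300·149/1378 = 32.4383; b·c/n = 780·149/1378 = 84.3396
Stratum 2 (Rural): n = 3825; a·d/n = 144·963/3825 = 36.2541; b·c/n = 2257·461/3825 = 272.0201
OR_MH = (32.4383 + 36.2541) / (84.3396 + 272.0201) = 68.6924 / 356.3598 = 0.19276

0.19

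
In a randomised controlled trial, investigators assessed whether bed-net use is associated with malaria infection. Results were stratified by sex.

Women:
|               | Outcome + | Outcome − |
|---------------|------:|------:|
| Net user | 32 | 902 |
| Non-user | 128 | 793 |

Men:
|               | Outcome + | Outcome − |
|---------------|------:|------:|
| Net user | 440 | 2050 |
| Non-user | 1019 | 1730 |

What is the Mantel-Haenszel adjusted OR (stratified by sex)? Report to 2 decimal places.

OR_MH = Σ(aᵢdᵢ/nᵢ) / Σ(bᵢcᵢ/nᵢ), where nᵢ is the stratum total.
Stratum 1 (Women): n = 1855; a·d/n = 32·793/1855 = 13.6798; b·c/n = 902·128/1855 = 62.2404
Stratum 2 (Men): n = 5239; a·d/n = 440·1730/5239 = 145.2949; b·c/n = 2050·1019/5239 = 398.7307
OR_MH = (13.6798 + 145.2949) / (62.2404 + 398.7307) = 158.9747 / 460.9711 = 0.34487

0.34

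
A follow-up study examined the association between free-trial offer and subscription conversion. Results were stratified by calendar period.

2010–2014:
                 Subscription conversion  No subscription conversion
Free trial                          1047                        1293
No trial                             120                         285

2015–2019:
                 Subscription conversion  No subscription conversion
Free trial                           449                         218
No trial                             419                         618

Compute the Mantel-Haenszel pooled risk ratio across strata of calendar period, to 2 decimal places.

RR_MH = Σ(aᵢ·n₀ᵢ/nᵢ) / Σ(cᵢ·n₁ᵢ/nᵢ), with n₁ᵢ = aᵢ+bᵢ (exposed), n₀ᵢ = cᵢ+dᵢ (unexposed), nᵢ = n₁ᵢ+n₀ᵢ.
Stratum 1 (2010–2014): n₁ = 2340, n₀ = 405, n = 2745; a·n₀/n = 1047·405/2745 = 154.4754; c·n₁/n = 120·2340/2745 = 102.2951
Stratum 2 (2015–2019): n₁ = 667, n₀ = 1037, n = 1704; a·n₀/n = 449·1037/1704 = 273.2471; c·n₁/n = 419·667/1704 = 164.0100
RR_MH = (154.4754 + 273.2471) / (102.2951 + 164.0100) = 427.7225 / 266.3051 = 1.60614

1.61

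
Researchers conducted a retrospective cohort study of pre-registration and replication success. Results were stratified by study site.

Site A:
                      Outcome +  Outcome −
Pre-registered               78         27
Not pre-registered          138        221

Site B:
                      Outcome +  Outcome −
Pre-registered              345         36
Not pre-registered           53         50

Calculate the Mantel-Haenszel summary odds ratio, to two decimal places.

OR_MH = Σ(aᵢdᵢ/nᵢ) / Σ(bᵢcᵢ/nᵢ), where nᵢ is the stratum total.
Stratum 1 (Site A): n = 464; a·d/n = 78·221/464 = 37.1509; b·c/n = 27·138/464 = 8.0302
Stratum 2 (Site B): n = 484; a·d/n = 345·50/484 = 35.6405; b·c/n = 36·53/484 = 3.9421
OR_MH = (37.1509 + 35.6405) / (8.0302 + 3.9421) = 72.7914 / 11.9723 = 6.07997

6.08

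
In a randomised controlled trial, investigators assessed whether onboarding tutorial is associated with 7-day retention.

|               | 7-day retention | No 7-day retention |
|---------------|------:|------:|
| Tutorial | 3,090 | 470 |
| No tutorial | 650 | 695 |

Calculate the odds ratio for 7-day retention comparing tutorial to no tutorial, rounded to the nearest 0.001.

7.030

Cells: a = 3090, b = 470, c = 650, d = 695.
OR = (a·d)/(b·c) = (3090 × 695) / (470 × 650) = 2147550 / 305500 = 7.02962
The odds of 7-day retention are about 7.03 times as high in the tutorial group.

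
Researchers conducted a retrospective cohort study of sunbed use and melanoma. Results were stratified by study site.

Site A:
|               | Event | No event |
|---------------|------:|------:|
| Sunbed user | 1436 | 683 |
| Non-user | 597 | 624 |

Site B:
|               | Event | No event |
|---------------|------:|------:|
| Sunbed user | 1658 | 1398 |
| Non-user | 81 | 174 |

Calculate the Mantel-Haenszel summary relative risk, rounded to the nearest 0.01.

1.44

RR_MH = Σ(aᵢ·n₀ᵢ/nᵢ) / Σ(cᵢ·n₁ᵢ/nᵢ), with n₁ᵢ = aᵢ+bᵢ (exposed), n₀ᵢ = cᵢ+dᵢ (unexposed), nᵢ = n₁ᵢ+n₀ᵢ.
Stratum 1 (Site A): n₁ = 2119, n₀ = 1221, n = 3340; a·n₀/n = 1436·1221/3340 = 524.9569; c·n₁/n = 597·2119/3340 = 378.7554
Stratum 2 (Site B): n₁ = 3056, n₀ = 255, n = 3311; a·n₀/n = 1658·255/3311 = 127.6925; c·n₁/n = 81·3056/3311 = 74.7617
RR_MH = (524.9569 + 127.6925) / (378.7554 + 74.7617) = 652.6494 / 453.5171 = 1.43908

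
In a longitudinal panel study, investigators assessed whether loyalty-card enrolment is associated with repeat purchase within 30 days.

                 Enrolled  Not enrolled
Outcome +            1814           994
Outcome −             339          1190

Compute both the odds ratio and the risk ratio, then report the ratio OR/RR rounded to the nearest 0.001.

Reading the table with exposure as columns: a = 1814 (Enrolled, case), b = 339 (Enrolled, non-case), c = 994 (Not enrolled, case), d = 1190.
OR = (1814·1190)/(339·994) = 2158660/336966 = 6.40617
Risk in exposed = 1814/2153 = 0.84255; risk in unexposed = 994/2184 = 0.45513; RR = 1.85123
OR/RR = 6.40617 / 1.85123 = 3.46050
The outcome is not rare, so the OR lies further from 1 than the RR.

3.460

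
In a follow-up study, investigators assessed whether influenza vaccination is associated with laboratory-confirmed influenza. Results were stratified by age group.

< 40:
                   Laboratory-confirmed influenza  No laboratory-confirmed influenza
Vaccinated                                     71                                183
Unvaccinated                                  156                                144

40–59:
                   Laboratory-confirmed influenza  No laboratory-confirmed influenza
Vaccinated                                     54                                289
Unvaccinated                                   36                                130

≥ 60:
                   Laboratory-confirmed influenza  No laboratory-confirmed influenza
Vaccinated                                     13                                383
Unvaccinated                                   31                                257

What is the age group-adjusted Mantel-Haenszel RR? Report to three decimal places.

0.541

RR_MH = Σ(aᵢ·n₀ᵢ/nᵢ) / Σ(cᵢ·n₁ᵢ/nᵢ), with n₁ᵢ = aᵢ+bᵢ (exposed), n₀ᵢ = cᵢ+dᵢ (unexposed), nᵢ = n₁ᵢ+n₀ᵢ.
Stratum 1 (< 40): n₁ = 254, n₀ = 300, n = 554; a·n₀/n = 71·300/554 = 38.4477; c·n₁/n = 156·254/554 = 71.5235
Stratum 2 (40–59): n₁ = 343, n₀ = 166, n = 509; a·n₀/n = 54·166/509 = 17.6110; c·n₁/n = 36·343/509 = 24.2593
Stratum 3 (≥ 60): n₁ = 396, n₀ = 288, n = 684; a·n₀/n = 13·288/684 = 5.4737; c·n₁/n = 31·396/684 = 17.9474
RR_MH = (38.4477 + 17.6110 + 5.4737) / (71.5235 + 24.2593 + 17.9474) = 61.5323 / 113.7302 = 0.54104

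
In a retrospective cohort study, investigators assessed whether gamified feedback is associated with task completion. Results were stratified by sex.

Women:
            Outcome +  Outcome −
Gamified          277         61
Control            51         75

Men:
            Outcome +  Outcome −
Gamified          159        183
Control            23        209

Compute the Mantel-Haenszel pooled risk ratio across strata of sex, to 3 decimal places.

RR_MH = Σ(aᵢ·n₀ᵢ/nᵢ) / Σ(cᵢ·n₁ᵢ/nᵢ), with n₁ᵢ = aᵢ+bᵢ (exposed), n₀ᵢ = cᵢ+dᵢ (unexposed), nᵢ = n₁ᵢ+n₀ᵢ.
Stratum 1 (Women): n₁ = 338, n₀ = 126, n = 464; a·n₀/n = 277·126/464 = 75.2198; c·n₁/n = 51·338/464 = 37.1509
Stratum 2 (Men): n₁ = 342, n₀ = 232, n = 574; a·n₀/n = 159·232/574 = 64.2648; c·n₁/n = 23·342/574 = 13.7038
RR_MH = (75.2198 + 64.2648) / (37.1509 + 13.7038) = 139.4846 / 50.8547 = 2.74281

2.743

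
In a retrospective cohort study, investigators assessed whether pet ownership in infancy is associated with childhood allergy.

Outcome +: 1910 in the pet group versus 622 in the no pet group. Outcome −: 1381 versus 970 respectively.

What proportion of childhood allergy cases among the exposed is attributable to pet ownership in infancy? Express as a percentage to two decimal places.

From the description: a = 1910, b = 1381, c = 622, d = 970.
Risk in exposed = 1910/3291 = 0.58037; risk in unexposed = 622/1592 = 0.39070.
RR = 0.58037/0.39070 = 1.48545
AR% = (RR − 1)/RR × 100 = (1.48545 − 1)/1.48545 × 100 = 32.6804%

32.68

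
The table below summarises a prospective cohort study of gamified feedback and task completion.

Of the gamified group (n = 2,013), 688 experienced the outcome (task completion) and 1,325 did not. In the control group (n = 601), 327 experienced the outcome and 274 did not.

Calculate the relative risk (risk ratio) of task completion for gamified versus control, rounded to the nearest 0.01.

From the description: a = 688, b = 1325, c = 327, d = 274.
Risk in exposed = 688/2013 = 0.34178; risk in unexposed = 327/601 = 0.54409.
RR = 0.34178 / 0.54409 = 0.62816
The risk is 37% lower among the exposed than among the unexposed.

0.63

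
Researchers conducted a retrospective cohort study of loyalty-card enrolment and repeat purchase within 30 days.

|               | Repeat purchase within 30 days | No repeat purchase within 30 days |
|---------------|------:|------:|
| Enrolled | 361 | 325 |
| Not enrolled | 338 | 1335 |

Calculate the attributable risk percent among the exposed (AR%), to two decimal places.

Cells: a = 361, b = 325, c = 338, d = 1335.
Risk in exposed = 361/686 = 0.52624; risk in unexposed = 338/1673 = 0.20203.
RR = 0.52624/0.20203 = 2.60473
AR% = (RR − 1)/RR × 100 = (2.60473 − 1)/2.60473 × 100 = 61.6083%

61.61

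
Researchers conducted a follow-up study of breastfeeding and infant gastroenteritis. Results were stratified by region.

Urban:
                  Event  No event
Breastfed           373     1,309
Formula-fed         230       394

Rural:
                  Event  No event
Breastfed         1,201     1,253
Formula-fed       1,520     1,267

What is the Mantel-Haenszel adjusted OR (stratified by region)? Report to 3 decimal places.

0.717

OR_MH = Σ(aᵢdᵢ/nᵢ) / Σ(bᵢcᵢ/nᵢ), where nᵢ is the stratum total.
Stratum 1 (Urban): n = 2306; a·d/n = 373·394/2306 = 63.7303; b·c/n = 1309·230/2306 = 130.5594
Stratum 2 (Rural): n = 5241; a·d/n = 1201·1267/5241 = 290.3391; b·c/n = 1253·1520/5241 = 363.3963
OR_MH = (63.7303 + 290.3391) / (130.5594 + 363.3963) = 354.0693 / 493.9557 = 0.71680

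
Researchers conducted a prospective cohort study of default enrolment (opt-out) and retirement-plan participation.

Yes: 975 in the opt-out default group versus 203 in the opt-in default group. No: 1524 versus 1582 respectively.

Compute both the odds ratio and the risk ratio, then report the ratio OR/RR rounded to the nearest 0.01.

1.45

From the description: a = 975, b = 1524, c = 203, d = 1582.
OR = (975·1582)/(1524·203) = 1542450/309372 = 4.98575
Risk in exposed = 975/2499 = 0.39016; risk in unexposed = 203/1785 = 0.11373; RR = 3.43068
OR/RR = 4.98575 / 3.43068 = 1.45328
The outcome is not rare, so the OR lies further from 1 than the RR.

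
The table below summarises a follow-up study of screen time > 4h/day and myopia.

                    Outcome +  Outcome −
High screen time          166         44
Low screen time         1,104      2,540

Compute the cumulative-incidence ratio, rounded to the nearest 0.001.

Cells: a = 166, b = 44, c = 1104, d = 2540.
Risk in exposed = 166/210 = 0.79048; risk in unexposed = 1104/3644 = 0.30296.
RR = 0.79048 / 0.30296 = 2.60914
The risk among the exposed is 2.61 times that among the unexposed.

2.609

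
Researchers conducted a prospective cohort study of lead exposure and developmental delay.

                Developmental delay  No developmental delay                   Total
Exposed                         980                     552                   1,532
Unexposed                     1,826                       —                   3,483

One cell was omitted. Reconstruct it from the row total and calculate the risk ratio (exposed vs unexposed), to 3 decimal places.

1.220

The missing cell is in the unexposed row: 3483 − 1826 = 1657.
So a = 980, b = 552, c = 1826, d = 1657.
RR = [a/(a+b)] / [c/(c+d)] = (980/1532) / (1826/3483) = 0.63969/0.52426 = 1.22017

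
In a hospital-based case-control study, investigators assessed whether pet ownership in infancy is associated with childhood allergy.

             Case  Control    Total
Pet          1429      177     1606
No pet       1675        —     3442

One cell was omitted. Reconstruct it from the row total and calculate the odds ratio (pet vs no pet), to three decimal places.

8.517

The missing cell is in the unexposed row: 3442 − 1675 = 1767.
So a = 1429, b = 177, c = 1675, d = 1767.
OR = (a·d)/(b·c) = (1429 × 1767) / (177 × 1675) = 2525043 / 296475 = 8.51688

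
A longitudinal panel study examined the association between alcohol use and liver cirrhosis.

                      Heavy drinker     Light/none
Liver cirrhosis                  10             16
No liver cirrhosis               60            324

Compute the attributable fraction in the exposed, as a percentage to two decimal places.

67.06

Reading the table with exposure as columns: a = 10 (Heavy drinker, case), b = 60 (Heavy drinker, non-case), c = 16 (Light/none, case), d = 324.
Risk in exposed = 10/70 = 0.14286; risk in unexposed = 16/340 = 0.04706.
RR = 0.14286/0.04706 = 3.03571
AR% = (RR − 1)/RR × 100 = (3.03571 − 1)/3.03571 × 100 = 67.0588%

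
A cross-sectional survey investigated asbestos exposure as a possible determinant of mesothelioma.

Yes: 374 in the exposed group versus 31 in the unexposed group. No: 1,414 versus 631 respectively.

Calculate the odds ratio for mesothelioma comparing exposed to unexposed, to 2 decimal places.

5.38

From the description: a = 374, b = 1414, c = 31, d = 631.
OR = (a·d)/(b·c) = (374 × 631) / (1414 × 31) = 235994 / 43834 = 5.38381
The odds of mesothelioma are about 5.38 times as high in the exposed group.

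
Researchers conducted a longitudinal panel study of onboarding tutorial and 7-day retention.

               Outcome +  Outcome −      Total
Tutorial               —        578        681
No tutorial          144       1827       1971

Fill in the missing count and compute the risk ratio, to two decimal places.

The missing cell is in the exposed row: 681 − 578 = 103.
So a = 103, b = 578, c = 144, d = 1827.
RR = [a/(a+b)] / [c/(c+d)] = (103/681) / (144/1971) = 0.15125/0.07306 = 2.07021

2.07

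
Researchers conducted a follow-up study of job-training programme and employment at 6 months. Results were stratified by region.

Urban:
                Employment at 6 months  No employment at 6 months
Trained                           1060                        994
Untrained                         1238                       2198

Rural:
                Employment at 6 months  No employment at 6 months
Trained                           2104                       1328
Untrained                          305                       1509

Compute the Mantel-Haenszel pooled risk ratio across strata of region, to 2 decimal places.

2.10

RR_MH = Σ(aᵢ·n₀ᵢ/nᵢ) / Σ(cᵢ·n₁ᵢ/nᵢ), with n₁ᵢ = aᵢ+bᵢ (exposed), n₀ᵢ = cᵢ+dᵢ (unexposed), nᵢ = n₁ᵢ+n₀ᵢ.
Stratum 1 (Urban): n₁ = 2054, n₀ = 3436, n = 5490; a·n₀/n = 1060·3436/5490 = 663.4171; c·n₁/n = 1238·2054/5490 = 463.1789
Stratum 2 (Rural): n₁ = 3432, n₀ = 1814, n = 5246; a·n₀/n = 2104·1814/5246 = 727.5364; c·n₁/n = 305·3432/5246 = 199.5349
RR_MH = (663.4171 + 727.5364) / (463.1789 + 199.5349) = 1390.9535 / 662.7138 = 2.09888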